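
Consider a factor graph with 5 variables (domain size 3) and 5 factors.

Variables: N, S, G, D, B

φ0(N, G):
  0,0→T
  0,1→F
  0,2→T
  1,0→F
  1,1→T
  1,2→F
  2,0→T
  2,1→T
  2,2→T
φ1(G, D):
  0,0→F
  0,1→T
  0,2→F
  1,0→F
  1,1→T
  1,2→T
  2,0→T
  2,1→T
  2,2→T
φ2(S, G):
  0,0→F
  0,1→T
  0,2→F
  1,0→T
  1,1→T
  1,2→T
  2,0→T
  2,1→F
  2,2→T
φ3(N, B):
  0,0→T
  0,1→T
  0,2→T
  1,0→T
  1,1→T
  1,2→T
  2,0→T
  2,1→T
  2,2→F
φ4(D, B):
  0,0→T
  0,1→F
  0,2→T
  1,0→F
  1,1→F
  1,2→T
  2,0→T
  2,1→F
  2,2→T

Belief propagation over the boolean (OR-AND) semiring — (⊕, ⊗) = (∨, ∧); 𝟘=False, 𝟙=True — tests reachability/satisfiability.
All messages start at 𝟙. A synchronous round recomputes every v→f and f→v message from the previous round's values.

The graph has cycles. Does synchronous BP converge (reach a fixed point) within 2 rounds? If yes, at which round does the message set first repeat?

NOT CONVERGED within 2 rounds

init: all messages = 𝟙 over 3 values
r1 m[φ0→N] = [T, T, T]
r1 m[φ0→G] = [T, T, T]
r1 m[φ1→G] = [T, T, T]
r1 m[φ1→D] = [T, T, T]
r1 m[φ2→S] = [T, T, T]
r1 m[φ2→G] = [T, T, T]
r1 m[φ3→N] = [T, T, T]
r1 m[φ3→B] = [T, T, T]
r1 m[φ4→D] = [T, T, T]
r1 m[φ4→B] = [T, F, T]
r1 m[N→φ0] = [T, T, T]
r1 m[N→φ3] = [T, T, T]
r1 m[S→φ2] = [T, T, T]
r1 m[G→φ0] = [T, T, T]
r1 m[G→φ1] = [T, T, T]
r1 m[G→φ2] = [T, T, T]
r1 m[D→φ1] = [T, T, T]
r1 m[D→φ4] = [T, T, T]
r1 m[B→φ3] = [T, T, T]
r1 m[B→φ4] = [T, T, T]
r2 m[φ0→N] = [T, T, T]
r2 m[φ0→G] = [T, T, T]
r2 m[φ1→G] = [T, T, T]
r2 m[φ1→D] = [T, T, T]
r2 m[φ2→S] = [T, T, T]
r2 m[φ2→G] = [T, T, T]
r2 m[φ3→N] = [T, T, T]
r2 m[φ3→B] = [T, T, T]
r2 m[φ4→D] = [T, T, T]
r2 m[φ4→B] = [T, F, T]
r2 m[N→φ0] = [T, T, T]
r2 m[N→φ3] = [T, T, T]
r2 m[S→φ2] = [T, T, T]
r2 m[G→φ0] = [T, T, T]
r2 m[G→φ1] = [T, T, T]
r2 m[G→φ2] = [T, T, T]
r2 m[D→φ1] = [T, T, T]
r2 m[D→φ4] = [T, T, T]
r2 m[B→φ3] = [T, F, T]
r2 m[B→φ4] = [T, T, T]
no fixed point within 2 rounds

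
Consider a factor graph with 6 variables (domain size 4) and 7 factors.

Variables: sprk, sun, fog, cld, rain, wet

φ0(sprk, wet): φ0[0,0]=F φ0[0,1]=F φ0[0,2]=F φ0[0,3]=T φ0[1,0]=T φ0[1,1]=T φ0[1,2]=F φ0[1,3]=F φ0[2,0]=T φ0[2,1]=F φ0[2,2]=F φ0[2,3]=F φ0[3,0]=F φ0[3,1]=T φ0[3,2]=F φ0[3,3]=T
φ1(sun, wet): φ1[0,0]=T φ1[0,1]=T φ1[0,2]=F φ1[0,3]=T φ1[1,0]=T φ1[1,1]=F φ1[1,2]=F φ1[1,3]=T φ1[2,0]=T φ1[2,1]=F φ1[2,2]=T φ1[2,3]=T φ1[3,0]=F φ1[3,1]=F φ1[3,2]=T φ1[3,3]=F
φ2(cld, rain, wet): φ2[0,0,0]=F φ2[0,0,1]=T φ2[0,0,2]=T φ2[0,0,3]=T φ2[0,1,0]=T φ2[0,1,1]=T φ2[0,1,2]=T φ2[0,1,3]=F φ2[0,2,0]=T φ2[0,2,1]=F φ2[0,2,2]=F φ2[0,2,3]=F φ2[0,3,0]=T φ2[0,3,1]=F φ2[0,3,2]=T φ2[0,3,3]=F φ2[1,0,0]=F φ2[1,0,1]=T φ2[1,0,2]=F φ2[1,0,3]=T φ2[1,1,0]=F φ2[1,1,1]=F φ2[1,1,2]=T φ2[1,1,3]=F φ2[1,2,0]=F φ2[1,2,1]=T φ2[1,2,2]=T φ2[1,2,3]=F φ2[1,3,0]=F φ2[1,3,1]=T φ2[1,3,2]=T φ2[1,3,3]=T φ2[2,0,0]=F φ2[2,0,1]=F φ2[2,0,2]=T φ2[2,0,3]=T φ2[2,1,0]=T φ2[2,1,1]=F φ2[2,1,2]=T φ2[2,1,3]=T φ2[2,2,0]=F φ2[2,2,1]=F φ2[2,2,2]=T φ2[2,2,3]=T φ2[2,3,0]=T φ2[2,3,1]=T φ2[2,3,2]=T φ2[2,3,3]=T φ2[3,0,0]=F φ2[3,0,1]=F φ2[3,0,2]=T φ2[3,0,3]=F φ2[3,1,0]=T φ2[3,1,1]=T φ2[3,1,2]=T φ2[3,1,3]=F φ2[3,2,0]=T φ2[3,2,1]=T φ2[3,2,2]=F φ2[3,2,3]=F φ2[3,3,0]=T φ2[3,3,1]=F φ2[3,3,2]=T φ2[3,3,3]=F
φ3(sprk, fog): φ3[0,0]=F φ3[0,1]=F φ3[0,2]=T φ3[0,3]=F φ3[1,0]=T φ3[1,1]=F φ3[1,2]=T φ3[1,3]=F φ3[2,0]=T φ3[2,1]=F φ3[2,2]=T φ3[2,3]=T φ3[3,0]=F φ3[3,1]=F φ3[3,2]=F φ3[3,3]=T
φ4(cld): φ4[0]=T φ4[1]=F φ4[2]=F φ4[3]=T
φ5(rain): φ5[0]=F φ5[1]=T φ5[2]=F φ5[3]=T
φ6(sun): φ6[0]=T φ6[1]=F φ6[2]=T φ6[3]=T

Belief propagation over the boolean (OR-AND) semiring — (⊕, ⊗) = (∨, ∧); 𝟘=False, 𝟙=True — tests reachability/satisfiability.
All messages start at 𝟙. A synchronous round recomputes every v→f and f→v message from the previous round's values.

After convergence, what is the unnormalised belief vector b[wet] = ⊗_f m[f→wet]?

b[wet] = [T, T, F, F]

init: all messages = 𝟙 over 4 values
r1 m[φ0→sprk] = [T, T, T, T]
r1 m[φ0→wet] = [T, T, F, T]
r1 m[φ1→sun] = [T, T, T, T]
r1 m[φ1→wet] = [T, T, T, T]
r1 m[φ2→cld] = [T, T, T, T]
r1 m[φ2→rain] = [T, T, T, T]
r1 m[φ2→wet] = [T, T, T, T]
r1 m[φ3→sprk] = [T, T, T, T]
r1 m[φ3→fog] = [T, F, T, T]
r1 m[φ4→cld] = [T, F, F, T]
r1 m[φ5→rain] = [F, T, F, T]
r1 m[φ6→sun] = [T, F, T, T]
r1 m[sprk→φ0] = [T, T, T, T]
r1 m[sprk→φ3] = [T, T, T, T]
r1 m[sun→φ1] = [T, T, T, T]
r1 m[sun→φ6] = [T, T, T, T]
r1 m[fog→φ3] = [T, T, T, T]
r1 m[cld→φ2] = [T, T, T, T]
r1 m[cld→φ4] = [T, T, T, T]
r1 m[rain→φ2] = [T, T, T, T]
r1 m[rain→φ5] = [T, T, T, T]
r1 m[wet→φ0] = [T, T, T, T]
r1 m[wet→φ1] = [T, T, T, T]
r1 m[wet→φ2] = [T, T, T, T]
r2 m[φ0→sprk] = [T, T, T, T]
r2 m[φ0→wet] = [T, T, F, T]
r2 m[φ1→sun] = [T, T, T, T]
r2 m[φ1→wet] = [T, T, T, T]
r2 m[φ2→cld] = [T, T, T, T]
r2 m[φ2→rain] = [T, T, T, T]
r2 m[φ2→wet] = [T, T, T, T]
r2 m[φ3→sprk] = [T, T, T, T]
r2 m[φ3→fog] = [T, F, T, T]
r2 m[φ4→cld] = [T, F, F, T]
r2 m[φ5→rain] = [F, T, F, T]
r2 m[φ6→sun] = [T, F, T, T]
r2 m[sprk→φ0] = [T, T, T, T]
r2 m[sprk→φ3] = [T, T, T, T]
r2 m[sun→φ1] = [T, F, T, T]
r2 m[sun→φ6] = [T, T, T, T]
r2 m[fog→φ3] = [T, T, T, T]
r2 m[cld→φ2] = [T, F, F, T]
r2 m[cld→φ4] = [T, T, T, T]
r2 m[rain→φ2] = [F, T, F, T]
r2 m[rain→φ5] = [T, T, T, T]
r2 m[wet→φ0] = [T, T, T, T]
r2 m[wet→φ1] = [T, T, F, T]
r2 m[wet→φ2] = [T, T, F, T]
r3 m[φ0→sprk] = [T, T, T, T]
r3 m[φ0→wet] = [T, T, F, T]
r3 m[φ1→sun] = [T, T, T, F]
r3 m[φ1→wet] = [T, T, T, T]
r3 m[φ2→cld] = [T, T, T, T]
r3 m[φ2→rain] = [T, T, T, T]
r3 m[φ2→wet] = [T, T, T, F]
r3 m[φ3→sprk] = [T, T, T, T]
r3 m[φ3→fog] = [T, F, T, T]
r3 m[φ4→cld] = [T, F, F, T]
r3 m[φ5→rain] = [F, T, F, T]
r3 m[φ6→sun] = [T, F, T, T]
r3 m[sprk→φ0] = [T, T, T, T]
r3 m[sprk→φ3] = [T, T, T, T]
r3 m[sun→φ1] = [T, F, T, T]
r3 m[sun→φ6] = [T, T, T, T]
r3 m[fog→φ3] = [T, T, T, T]
r3 m[cld→φ2] = [T, F, F, T]
r3 m[cld→φ4] = [T, T, T, T]
r3 m[rain→φ2] = [F, T, F, T]
r3 m[rain→φ5] = [T, T, T, T]
r3 m[wet→φ0] = [T, T, T, T]
r3 m[wet→φ1] = [T, T, F, T]
r3 m[wet→φ2] = [T, T, F, T]
r4 m[φ0→sprk] = [T, T, T, T]
r4 m[φ0→wet] = [T, T, F, T]
r4 m[φ1→sun] = [T, T, T, F]
r4 m[φ1→wet] = [T, T, T, T]
r4 m[φ2→cld] = [T, T, T, T]
r4 m[φ2→rain] = [T, T, T, T]
r4 m[φ2→wet] = [T, T, T, F]
r4 m[φ3→sprk] = [T, T, T, T]
r4 m[φ3→fog] = [T, F, T, T]
r4 m[φ4→cld] = [T, F, F, T]
r4 m[φ5→rain] = [F, T, F, T]
r4 m[φ6→sun] = [T, F, T, T]
r4 m[sprk→φ0] = [T, T, T, T]
r4 m[sprk→φ3] = [T, T, T, T]
r4 m[sun→φ1] = [T, F, T, T]
r4 m[sun→φ6] = [T, T, T, F]
r4 m[fog→φ3] = [T, T, T, T]
r4 m[cld→φ2] = [T, F, F, T]
r4 m[cld→φ4] = [T, T, T, T]
r4 m[rain→φ2] = [F, T, F, T]
r4 m[rain→φ5] = [T, T, T, T]
r4 m[wet→φ0] = [T, T, T, F]
r4 m[wet→φ1] = [T, T, F, F]
r4 m[wet→φ2] = [T, T, F, T]
r5 m[φ0→sprk] = [F, T, T, T]
r5 m[φ0→wet] = [T, T, F, T]
r5 m[φ1→sun] = [T, T, T, F]
r5 m[φ1→wet] = [T, T, T, T]
r5 m[φ2→cld] = [T, T, T, T]
r5 m[φ2→rain] = [T, T, T, T]
r5 m[φ2→wet] = [T, T, T, F]
r5 m[φ3→sprk] = [T, T, T, T]
r5 m[φ3→fog] = [T, F, T, T]
r5 m[φ4→cld] = [T, F, F, T]
r5 m[φ5→rain] = [F, T, F, T]
r5 m[φ6→sun] = [T, F, T, T]
r5 m[sprk→φ0] = [T, T, T, T]
r5 m[sprk→φ3] = [T, T, T, T]
r5 m[sun→φ1] = [T, F, T, T]
r5 m[sun→φ6] = [T, T, T, F]
r5 m[fog→φ3] = [T, T, T, T]
r5 m[cld→φ2] = [T, F, F, T]
r5 m[cld→φ4] = [T, T, T, T]
r5 m[rain→φ2] = [F, T, F, T]
r5 m[rain→φ5] = [T, T, T, T]
r5 m[wet→φ0] = [T, T, T, F]
r5 m[wet→φ1] = [T, T, F, F]
r5 m[wet→φ2] = [T, T, F, T]
r6 m[φ0→sprk] = [F, T, T, T]
r6 m[φ0→wet] = [T, T, F, T]
r6 m[φ1→sun] = [T, T, T, F]
r6 m[φ1→wet] = [T, T, T, T]
r6 m[φ2→cld] = [T, T, T, T]
r6 m[φ2→rain] = [T, T, T, T]
r6 m[φ2→wet] = [T, T, T, F]
r6 m[φ3→sprk] = [T, T, T, T]
r6 m[φ3→fog] = [T, F, T, T]
r6 m[φ4→cld] = [T, F, F, T]
r6 m[φ5→rain] = [F, T, F, T]
r6 m[φ6→sun] = [T, F, T, T]
r6 m[sprk→φ0] = [T, T, T, T]
r6 m[sprk→φ3] = [F, T, T, T]
r6 m[sun→φ1] = [T, F, T, T]
r6 m[sun→φ6] = [T, T, T, F]
r6 m[fog→φ3] = [T, T, T, T]
r6 m[cld→φ2] = [T, F, F, T]
r6 m[cld→φ4] = [T, T, T, T]
r6 m[rain→φ2] = [F, T, F, T]
r6 m[rain→φ5] = [T, T, T, T]
r6 m[wet→φ0] = [T, T, T, F]
r6 m[wet→φ1] = [T, T, F, F]
r6 m[wet→φ2] = [T, T, F, T]
r7 m[φ0→sprk] = [F, T, T, T]
r7 m[φ0→wet] = [T, T, F, T]
r7 m[φ1→sun] = [T, T, T, F]
r7 m[φ1→wet] = [T, T, T, T]
r7 m[φ2→cld] = [T, T, T, T]
r7 m[φ2→rain] = [T, T, T, T]
r7 m[φ2→wet] = [T, T, T, F]
r7 m[φ3→sprk] = [T, T, T, T]
r7 m[φ3→fog] = [T, F, T, T]
r7 m[φ4→cld] = [T, F, F, T]
r7 m[φ5→rain] = [F, T, F, T]
r7 m[φ6→sun] = [T, F, T, T]
r7 m[sprk→φ0] = [T, T, T, T]
r7 m[sprk→φ3] = [F, T, T, T]
r7 m[sun→φ1] = [T, F, T, T]
r7 m[sun→φ6] = [T, T, T, F]
r7 m[fog→φ3] = [T, T, T, T]
r7 m[cld→φ2] = [T, F, F, T]
r7 m[cld→φ4] = [T, T, T, T]
r7 m[rain→φ2] = [F, T, F, T]
r7 m[rain→φ5] = [T, T, T, T]
r7 m[wet→φ0] = [T, T, T, F]
r7 m[wet→φ1] = [T, T, F, F]
r7 m[wet→φ2] = [T, T, F, T]
fixed point reached at round 7
b[wet] = ⊗ incoming = [T, T, F, F]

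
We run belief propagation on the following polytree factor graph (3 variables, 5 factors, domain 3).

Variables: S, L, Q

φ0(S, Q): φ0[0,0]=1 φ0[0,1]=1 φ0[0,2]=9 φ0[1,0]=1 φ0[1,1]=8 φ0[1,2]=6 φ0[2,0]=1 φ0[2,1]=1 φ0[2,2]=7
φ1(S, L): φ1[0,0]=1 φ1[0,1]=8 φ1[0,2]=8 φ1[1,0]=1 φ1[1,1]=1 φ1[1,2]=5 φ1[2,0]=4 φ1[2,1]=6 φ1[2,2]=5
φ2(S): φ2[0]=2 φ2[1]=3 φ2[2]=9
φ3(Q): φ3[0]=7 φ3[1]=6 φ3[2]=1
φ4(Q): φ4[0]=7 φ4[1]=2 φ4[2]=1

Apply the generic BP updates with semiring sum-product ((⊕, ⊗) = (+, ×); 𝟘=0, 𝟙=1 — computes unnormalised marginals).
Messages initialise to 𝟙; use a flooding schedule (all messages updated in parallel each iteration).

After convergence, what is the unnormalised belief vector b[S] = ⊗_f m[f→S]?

b[S] = [2380, 3171, 9180]

init: all messages = 𝟙 over 3 values
r1 m[φ0→S] = [11, 15, 9]
r1 m[φ0→Q] = [3, 10, 22]
r1 m[φ1→S] = [17, 7, 15]
r1 m[φ1→L] = [6, 15, 18]
r1 m[φ2→S] = [2, 3, 9]
r1 m[φ3→Q] = [7, 6, 1]
r1 m[φ4→Q] = [7, 2, 1]
r1 m[S→φ0] = [1, 1, 1]
r1 m[S→φ1] = [1, 1, 1]
r1 m[S→φ2] = [1, 1, 1]
r1 m[L→φ1] = [1, 1, 1]
r1 m[Q→φ0] = [1, 1, 1]
r1 m[Q→φ3] = [1, 1, 1]
r1 m[Q→φ4] = [1, 1, 1]
r2 m[φ0→S] = [11, 15, 9]
r2 m[φ0→Q] = [3, 10, 22]
r2 m[φ1→S] = [17, 7, 15]
r2 m[φ1→L] = [6, 15, 18]
r2 m[φ2→S] = [2, 3, 9]
r2 m[φ3→Q] = [7, 6, 1]
r2 m[φ4→Q] = [7, 2, 1]
r2 m[S→φ0] = [34, 21, 135]
r2 m[S→φ1] = [22, 45, 81]
r2 m[S→φ2] = [187, 105, 135]
r2 m[L→φ1] = [1, 1, 1]
r2 m[Q→φ0] = [49, 12, 1]
r2 m[Q→φ3] = [21, 20, 22]
r2 m[Q→φ4] = [21, 60, 22]
r3 m[φ0→S] = [70, 151, 68]
r3 m[φ0→Q] = [190, 337, 1377]
r3 m[φ1→S] = [17, 7, 15]
r3 m[φ1→L] = [391, 707, 806]
r3 m[φ2→S] = [2, 3, 9]
r3 m[φ3→Q] = [7, 6, 1]
r3 m[φ4→Q] = [7, 2, 1]
r3 m[S→φ0] = [34, 21, 135]
r3 m[S→φ1] = [22, 45, 81]
r3 m[S→φ2] = [187, 105, 135]
r3 m[L→φ1] = [1, 1, 1]
r3 m[Q→φ0] = [49, 12, 1]
r3 m[Q→φ3] = [21, 20, 22]
r3 m[Q→φ4] = [21, 60, 22]
r4 m[φ0→S] = [70, 151, 68]
r4 m[φ0→Q] = [190, 337, 1377]
r4 m[φ1→S] = [17, 7, 15]
r4 m[φ1→L] = [391, 707, 806]
r4 m[φ2→S] = [2, 3, 9]
r4 m[φ3→Q] = [7, 6, 1]
r4 m[φ4→Q] = [7, 2, 1]
r4 m[S→φ0] = [34, 21, 135]
r4 m[S→φ1] = [140, 453, 612]
r4 m[S→φ2] = [1190, 1057, 1020]
r4 m[L→φ1] = [1, 1, 1]
r4 m[Q→φ0] = [49, 12, 1]
r4 m[Q→φ3] = [1330, 674, 1377]
r4 m[Q→φ4] = [1330, 2022, 1377]
r5 m[φ0→S] = [70, 151, 68]
r5 m[φ0→Q] = [190, 337, 1377]
r5 m[φ1→S] = [17, 7, 15]
r5 m[φ1→L] = [3041, 5245, 6445]
r5 m[φ2→S] = [2, 3, 9]
r5 m[φ3→Q] = [7, 6, 1]
r5 m[φ4→Q] = [7, 2, 1]
r5 m[S→φ0] = [34, 21, 135]
r5 m[S→φ1] = [140, 453, 612]
r5 m[S→φ2] = [1190, 1057, 1020]
r5 m[L→φ1] = [1, 1, 1]
r5 m[Q→φ0] = [49, 12, 1]
r5 m[Q→φ3] = [1330, 674, 1377]
r5 m[Q→φ4] = [1330, 2022, 1377]
r6 m[φ0→S] = [70, 151, 68]
r6 m[φ0→Q] = [190, 337, 1377]
r6 m[φ1→S] = [17, 7, 15]
r6 m[φ1→L] = [3041, 5245, 6445]
r6 m[φ2→S] = [2, 3, 9]
r6 m[φ3→Q] = [7, 6, 1]
r6 m[φ4→Q] = [7, 2, 1]
r6 m[S→φ0] = [34, 21, 135]
r6 m[S→φ1] = [140, 453, 612]
r6 m[S→φ2] = [1190, 1057, 1020]
r6 m[L→φ1] = [1, 1, 1]
r6 m[Q→φ0] = [49, 12, 1]
r6 m[Q→φ3] = [1330, 674, 1377]
r6 m[Q→φ4] = [1330, 2022, 1377]
fixed point reached at round 6
b[S] = ⊗ incoming = [2380, 3171, 9180]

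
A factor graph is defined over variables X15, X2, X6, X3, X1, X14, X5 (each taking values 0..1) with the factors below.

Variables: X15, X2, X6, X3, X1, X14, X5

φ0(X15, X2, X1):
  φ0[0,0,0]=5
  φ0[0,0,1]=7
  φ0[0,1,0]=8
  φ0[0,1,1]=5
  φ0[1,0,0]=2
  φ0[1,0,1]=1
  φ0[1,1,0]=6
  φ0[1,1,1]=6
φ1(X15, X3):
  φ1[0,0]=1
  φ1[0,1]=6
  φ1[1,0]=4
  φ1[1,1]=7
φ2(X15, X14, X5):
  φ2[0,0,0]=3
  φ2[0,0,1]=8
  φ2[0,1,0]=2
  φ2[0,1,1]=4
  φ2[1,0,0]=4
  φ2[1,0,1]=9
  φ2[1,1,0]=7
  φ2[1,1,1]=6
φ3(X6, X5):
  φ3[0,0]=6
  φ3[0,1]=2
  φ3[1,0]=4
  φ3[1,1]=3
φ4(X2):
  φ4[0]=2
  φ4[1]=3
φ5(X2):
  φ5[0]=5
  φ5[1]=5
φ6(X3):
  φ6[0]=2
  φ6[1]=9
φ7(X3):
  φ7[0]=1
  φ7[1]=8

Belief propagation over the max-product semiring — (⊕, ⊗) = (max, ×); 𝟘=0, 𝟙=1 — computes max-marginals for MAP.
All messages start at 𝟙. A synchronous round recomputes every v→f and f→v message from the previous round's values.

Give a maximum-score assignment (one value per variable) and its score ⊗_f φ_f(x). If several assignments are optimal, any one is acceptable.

assignment: (X15=1, X2=1, X6=0, X3=1, X1=0, X14=1, X5=0); score = 1905120

init: all messages = 𝟙 over 2 values
r1 m[φ0→X15] = [8, 6]
r1 m[φ0→X2] = [7, 8]
r1 m[φ0→X1] = [8, 7]
r1 m[φ1→X15] = [6, 7]
r1 m[φ1→X3] = [4, 7]
r1 m[φ2→X15] = [8, 9]
r1 m[φ2→X14] = [9, 7]
r1 m[φ2→X5] = [7, 9]
r1 m[φ3→X6] = [6, 4]
r1 m[φ3→X5] = [6, 3]
r1 m[φ4→X2] = [2, 3]
r1 m[φ5→X2] = [5, 5]
r1 m[φ6→X3] = [2, 9]
r1 m[φ7→X3] = [1, 8]
r1 m[X15→φ0] = [1, 1]
r1 m[X15→φ1] = [1, 1]
r1 m[X15→φ2] = [1, 1]
r1 m[X2→φ0] = [1, 1]
r1 m[X2→φ4] = [1, 1]
r1 m[X2→φ5] = [1, 1]
r1 m[X6→φ3] = [1, 1]
r1 m[X3→φ1] = [1, 1]
r1 m[X3→φ6] = [1, 1]
r1 m[X3→φ7] = [1, 1]
r1 m[X1→φ0] = [1, 1]
r1 m[X14→φ2] = [1, 1]
r1 m[X5→φ2] = [1, 1]
r1 m[X5→φ3] = [1, 1]
r2 m[φ0→X15] = [8, 6]
r2 m[φ0→X2] = [7, 8]
r2 m[φ0→X1] = [8, 7]
r2 m[φ1→X15] = [6, 7]
r2 m[φ1→X3] = [4, 7]
r2 m[φ2→X15] = [8, 9]
r2 m[φ2→X14] = [9, 7]
r2 m[φ2→X5] = [7, 9]
r2 m[φ3→X6] = [6, 4]
r2 m[φ3→X5] = [6, 3]
r2 m[φ4→X2] = [2, 3]
r2 m[φ5→X2] = [5, 5]
r2 m[φ6→X3] = [2, 9]
r2 m[φ7→X3] = [1, 8]
r2 m[X15→φ0] = [48, 63]
r2 m[X15→φ1] = [64, 54]
r2 m[X15→φ2] = [48, 42]
r2 m[X2→φ0] = [10, 15]
r2 m[X2→φ4] = [35, 40]
r2 m[X2→φ5] = [14, 24]
r2 m[X6→φ3] = [1, 1]
r2 m[X3→φ1] = [2, 72]
r2 m[X3→φ6] = [4, 56]
r2 m[X3→φ7] = [8, 63]
r2 m[X1→φ0] = [1, 1]
r2 m[X14→φ2] = [1, 1]
r2 m[X5→φ2] = [6, 3]
r2 m[X5→φ3] = [7, 9]
r3 m[φ0→X15] = [120, 90]
r3 m[φ0→X2] = [336, 384]
r3 m[φ0→X1] = [5760, 5670]
r3 m[φ1→X15] = [432, 504]
r3 m[φ1→X3] = [216, 384]
r3 m[φ2→X15] = [24, 42]
r3 m[φ2→X14] = [1152, 1764]
r3 m[φ2→X5] = [294, 384]
r3 m[φ3→X6] = [42, 28]
r3 m[φ3→X5] = [6, 3]
r3 m[φ4→X2] = [2, 3]
r3 m[φ5→X2] = [5, 5]
r3 m[φ6→X3] = [2, 9]
r3 m[φ7→X3] = [1, 8]
r3 m[X15→φ0] = [48, 63]
r3 m[X15→φ1] = [64, 54]
r3 m[X15→φ2] = [48, 42]
r3 m[X2→φ0] = [10, 15]
r3 m[X2→φ4] = [35, 40]
r3 m[X2→φ5] = [14, 24]
r3 m[X6→φ3] = [1, 1]
r3 m[X3→φ1] = [2, 72]
r3 m[X3→φ6] = [4, 56]
r3 m[X3→φ7] = [8, 63]
r3 m[X1→φ0] = [1, 1]
r3 m[X14→φ2] = [1, 1]
r3 m[X5→φ2] = [6, 3]
r3 m[X5→φ3] = [7, 9]
r4 m[φ0→X15] = [120, 90]
r4 m[φ0→X2] = [336, 384]
r4 m[φ0→X1] = [5760, 5670]
r4 m[φ1→X15] = [432, 504]
r4 m[φ1→X3] = [216, 384]
r4 m[φ2→X15] = [24, 42]
r4 m[φ2→X14] = [1152, 1764]
r4 m[φ2→X5] = [294, 384]
r4 m[φ3→X6] = [42, 28]
r4 m[φ3→X5] = [6, 3]
r4 m[φ4→X2] = [2, 3]
r4 m[φ5→X2] = [5, 5]
r4 m[φ6→X3] = [2, 9]
r4 m[φ7→X3] = [1, 8]
r4 m[X15→φ0] = [10368, 21168]
r4 m[X15→φ1] = [2880, 3780]
r4 m[X15→φ2] = [51840, 45360]
r4 m[X2→φ0] = [10, 15]
r4 m[X2→φ4] = [1680, 1920]
r4 m[X2→φ5] = [672, 1152]
r4 m[X6→φ3] = [1, 1]
r4 m[X3→φ1] = [2, 72]
r4 m[X3→φ6] = [216, 3072]
r4 m[X3→φ7] = [432, 3456]
r4 m[X1→φ0] = [1, 1]
r4 m[X14→φ2] = [1, 1]
r4 m[X5→φ2] = [6, 3]
r4 m[X5→φ3] = [294, 384]
r5 m[φ0→X15] = [120, 90]
r5 m[φ0→X2] = [72576, 127008]
r5 m[φ0→X1] = [1905120, 1905120]
r5 m[φ1→X15] = [432, 504]
r5 m[φ1→X3] = [15120, 26460]
r5 m[φ2→X15] = [24, 42]
r5 m[φ2→X14] = [1244160, 1905120]
r5 m[φ2→X5] = [317520, 414720]
r5 m[φ3→X6] = [1764, 1176]
r5 m[φ3→X5] = [6, 3]
r5 m[φ4→X2] = [2, 3]
r5 m[φ5→X2] = [5, 5]
r5 m[φ6→X3] = [2, 9]
r5 m[φ7→X3] = [1, 8]
r5 m[X15→φ0] = [10368, 21168]
r5 m[X15→φ1] = [2880, 3780]
r5 m[X15→φ2] = [51840, 45360]
r5 m[X2→φ0] = [10, 15]
r5 m[X2→φ4] = [1680, 1920]
r5 m[X2→φ5] = [672, 1152]
r5 m[X6→φ3] = [1, 1]
r5 m[X3→φ1] = [2, 72]
r5 m[X3→φ6] = [216, 3072]
r5 m[X3→φ7] = [432, 3456]
r5 m[X1→φ0] = [1, 1]
r5 m[X14→φ2] = [1, 1]
r5 m[X5→φ2] = [6, 3]
r5 m[X5→φ3] = [294, 384]
r6 m[φ0→X15] = [120, 90]
r6 m[φ0→X2] = [72576, 127008]
r6 m[φ0→X1] = [1905120, 1905120]
r6 m[φ1→X15] = [432, 504]
r6 m[φ1→X3] = [15120, 26460]
r6 m[φ2→X15] = [24, 42]
r6 m[φ2→X14] = [1244160, 1905120]
r6 m[φ2→X5] = [317520, 414720]
r6 m[φ3→X6] = [1764, 1176]
r6 m[φ3→X5] = [6, 3]
r6 m[φ4→X2] = [2, 3]
r6 m[φ5→X2] = [5, 5]
r6 m[φ6→X3] = [2, 9]
r6 m[φ7→X3] = [1, 8]
r6 m[X15→φ0] = [10368, 21168]
r6 m[X15→φ1] = [2880, 3780]
r6 m[X15→φ2] = [51840, 45360]
r6 m[X2→φ0] = [10, 15]
r6 m[X2→φ4] = [362880, 635040]
r6 m[X2→φ5] = [145152, 381024]
r6 m[X6→φ3] = [1, 1]
r6 m[X3→φ1] = [2, 72]
r6 m[X3→φ6] = [15120, 211680]
r6 m[X3→φ7] = [30240, 238140]
r6 m[X1→φ0] = [1, 1]
r6 m[X14→φ2] = [1, 1]
r6 m[X5→φ2] = [6, 3]
r6 m[X5→φ3] = [317520, 414720]
r7 m[φ0→X15] = [120, 90]
r7 m[φ0→X2] = [72576, 127008]
r7 m[φ0→X1] = [1905120, 1905120]
r7 m[φ1→X15] = [432, 504]
r7 m[φ1→X3] = [15120, 26460]
r7 m[φ2→X15] = [24, 42]
r7 m[φ2→X14] = [1244160, 1905120]
r7 m[φ2→X5] = [317520, 414720]
r7 m[φ3→X6] = [1905120, 1270080]
r7 m[φ3→X5] = [6, 3]
r7 m[φ4→X2] = [2, 3]
r7 m[φ5→X2] = [5, 5]
r7 m[φ6→X3] = [2, 9]
r7 m[φ7→X3] = [1, 8]
r7 m[X15→φ0] = [10368, 21168]
r7 m[X15→φ1] = [2880, 3780]
r7 m[X15→φ2] = [51840, 45360]
r7 m[X2→φ0] = [10, 15]
r7 m[X2→φ4] = [362880, 635040]
r7 m[X2→φ5] = [145152, 381024]
r7 m[X6→φ3] = [1, 1]
r7 m[X3→φ1] = [2, 72]
r7 m[X3→φ6] = [15120, 211680]
r7 m[X3→φ7] = [30240, 238140]
r7 m[X1→φ0] = [1, 1]
r7 m[X14→φ2] = [1, 1]
r7 m[X5→φ2] = [6, 3]
r7 m[X5→φ3] = [317520, 414720]
r8 m[φ0→X15] = [120, 90]
r8 m[φ0→X2] = [72576, 127008]
r8 m[φ0→X1] = [1905120, 1905120]
r8 m[φ1→X15] = [432, 504]
r8 m[φ1→X3] = [15120, 26460]
r8 m[φ2→X15] = [24, 42]
r8 m[φ2→X14] = [1244160, 1905120]
r8 m[φ2→X5] = [317520, 414720]
r8 m[φ3→X6] = [1905120, 1270080]
r8 m[φ3→X5] = [6, 3]
r8 m[φ4→X2] = [2, 3]
r8 m[φ5→X2] = [5, 5]
r8 m[φ6→X3] = [2, 9]
r8 m[φ7→X3] = [1, 8]
r8 m[X15→φ0] = [10368, 21168]
r8 m[X15→φ1] = [2880, 3780]
r8 m[X15→φ2] = [51840, 45360]
r8 m[X2→φ0] = [10, 15]
r8 m[X2→φ4] = [362880, 635040]
r8 m[X2→φ5] = [145152, 381024]
r8 m[X6→φ3] = [1, 1]
r8 m[X3→φ1] = [2, 72]
r8 m[X3→φ6] = [15120, 211680]
r8 m[X3→φ7] = [30240, 238140]
r8 m[X1→φ0] = [1, 1]
r8 m[X14→φ2] = [1, 1]
r8 m[X5→φ2] = [6, 3]
r8 m[X5→φ3] = [317520, 414720]
fixed point reached at round 8
traceback from X15: (X15=1, X2=1, X6=0, X3=1, X1=0, X14=1, X5=0), score=1905120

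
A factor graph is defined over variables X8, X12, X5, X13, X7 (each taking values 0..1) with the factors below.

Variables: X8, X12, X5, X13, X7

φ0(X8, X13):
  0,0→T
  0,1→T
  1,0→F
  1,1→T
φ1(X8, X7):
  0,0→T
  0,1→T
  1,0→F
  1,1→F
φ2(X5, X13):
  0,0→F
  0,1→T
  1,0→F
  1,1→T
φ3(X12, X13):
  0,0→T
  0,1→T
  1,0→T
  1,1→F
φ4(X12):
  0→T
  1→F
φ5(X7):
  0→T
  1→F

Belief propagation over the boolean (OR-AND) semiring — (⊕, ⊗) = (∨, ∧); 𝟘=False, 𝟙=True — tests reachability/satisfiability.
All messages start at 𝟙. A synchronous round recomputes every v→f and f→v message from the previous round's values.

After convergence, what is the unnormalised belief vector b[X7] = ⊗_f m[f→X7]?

init: all messages = 𝟙 over 2 values
r1 m[φ0→X8] = [T, T]
r1 m[φ0→X13] = [T, T]
r1 m[φ1→X8] = [T, F]
r1 m[φ1→X7] = [T, T]
r1 m[φ2→X5] = [T, T]
r1 m[φ2→X13] = [F, T]
r1 m[φ3→X12] = [T, T]
r1 m[φ3→X13] = [T, T]
r1 m[φ4→X12] = [T, F]
r1 m[φ5→X7] = [T, F]
r1 m[X8→φ0] = [T, T]
r1 m[X8→φ1] = [T, T]
r1 m[X12→φ3] = [T, T]
r1 m[X12→φ4] = [T, T]
r1 m[X5→φ2] = [T, T]
r1 m[X13→φ0] = [T, T]
r1 m[X13→φ2] = [T, T]
r1 m[X13→φ3] = [T, T]
r1 m[X7→φ1] = [T, T]
r1 m[X7→φ5] = [T, T]
r2 m[φ0→X8] = [T, T]
r2 m[φ0→X13] = [T, T]
r2 m[φ1→X8] = [T, F]
r2 m[φ1→X7] = [T, T]
r2 m[φ2→X5] = [T, T]
r2 m[φ2→X13] = [F, T]
r2 m[φ3→X12] = [T, T]
r2 m[φ3→X13] = [T, T]
r2 m[φ4→X12] = [T, F]
r2 m[φ5→X7] = [T, F]
r2 m[X8→φ0] = [T, F]
r2 m[X8→φ1] = [T, T]
r2 m[X12→φ3] = [T, F]
r2 m[X12→φ4] = [T, T]
r2 m[X5→φ2] = [T, T]
r2 m[X13→φ0] = [F, T]
r2 m[X13→φ2] = [T, T]
r2 m[X13→φ3] = [F, T]
r2 m[X7→φ1] = [T, F]
r2 m[X7→φ5] = [T, T]
r3 m[φ0→X8] = [T, T]
r3 m[φ0→X13] = [T, T]
r3 m[φ1→X8] = [T, F]
r3 m[φ1→X7] = [T, T]
r3 m[φ2→X5] = [T, T]
r3 m[φ2→X13] = [F, T]
r3 m[φ3→X12] = [T, F]
r3 m[φ3→X13] = [T, T]
r3 m[φ4→X12] = [T, F]
r3 m[φ5→X7] = [T, F]
r3 m[X8→φ0] = [T, F]
r3 m[X8→φ1] = [T, T]
r3 m[X12→φ3] = [T, F]
r3 m[X12→φ4] = [T, T]
r3 m[X5→φ2] = [T, T]
r3 m[X13→φ0] = [F, T]
r3 m[X13→φ2] = [T, T]
r3 m[X13→φ3] = [F, T]
r3 m[X7→φ1] = [T, F]
r3 m[X7→φ5] = [T, T]
r4 m[φ0→X8] = [T, T]
r4 m[φ0→X13] = [T, T]
r4 m[φ1→X8] = [T, F]
r4 m[φ1→X7] = [T, T]
r4 m[φ2→X5] = [T, T]
r4 m[φ2→X13] = [F, T]
r4 m[φ3→X12] = [T, F]
r4 m[φ3→X13] = [T, T]
r4 m[φ4→X12] = [T, F]
r4 m[φ5→X7] = [T, F]
r4 m[X8→φ0] = [T, F]
r4 m[X8→φ1] = [T, T]
r4 m[X12→φ3] = [T, F]
r4 m[X12→φ4] = [T, F]
r4 m[X5→φ2] = [T, T]
r4 m[X13→φ0] = [F, T]
r4 m[X13→φ2] = [T, T]
r4 m[X13→φ3] = [F, T]
r4 m[X7→φ1] = [T, F]
r4 m[X7→φ5] = [T, T]
r5 m[φ0→X8] = [T, T]
r5 m[φ0→X13] = [T, T]
r5 m[φ1→X8] = [T, F]
r5 m[φ1→X7] = [T, T]
r5 m[φ2→X5] = [T, T]
r5 m[φ2→X13] = [F, T]
r5 m[φ3→X12] = [T, F]
r5 m[φ3→X13] = [T, T]
r5 m[φ4→X12] = [T, F]
r5 m[φ5→X7] = [T, F]
r5 m[X8→φ0] = [T, F]
r5 m[X8→φ1] = [T, T]
r5 m[X12→φ3] = [T, F]
r5 m[X12→φ4] = [T, F]
r5 m[X5→φ2] = [T, T]
r5 m[X13→φ0] = [F, T]
r5 m[X13→φ2] = [T, T]
r5 m[X13→φ3] = [F, T]
r5 m[X7→φ1] = [T, F]
r5 m[X7→φ5] = [T, T]
fixed point reached at round 5
b[X7] = ⊗ incoming = [T, F]

b[X7] = [T, F]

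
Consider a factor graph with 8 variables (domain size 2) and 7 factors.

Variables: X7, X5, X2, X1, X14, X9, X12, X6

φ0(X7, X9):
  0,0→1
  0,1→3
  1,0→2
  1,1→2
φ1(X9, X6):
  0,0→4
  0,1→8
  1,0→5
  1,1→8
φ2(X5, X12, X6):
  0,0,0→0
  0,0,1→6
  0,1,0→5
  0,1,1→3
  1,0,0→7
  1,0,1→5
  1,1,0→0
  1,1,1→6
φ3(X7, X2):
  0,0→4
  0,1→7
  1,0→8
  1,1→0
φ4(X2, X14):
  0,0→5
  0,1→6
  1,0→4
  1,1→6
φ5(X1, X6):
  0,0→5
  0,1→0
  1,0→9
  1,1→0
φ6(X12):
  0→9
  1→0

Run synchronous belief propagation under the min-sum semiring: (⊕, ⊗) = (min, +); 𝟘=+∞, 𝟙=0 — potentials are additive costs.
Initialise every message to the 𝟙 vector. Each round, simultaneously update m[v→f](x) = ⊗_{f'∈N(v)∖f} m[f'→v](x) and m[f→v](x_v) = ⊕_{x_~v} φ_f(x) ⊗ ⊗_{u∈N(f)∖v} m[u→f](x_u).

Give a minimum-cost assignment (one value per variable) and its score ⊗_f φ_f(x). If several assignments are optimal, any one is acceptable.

assignment: (X7=1, X5=1, X2=1, X1=0, X14=0, X9=0, X12=1, X6=0); score = 15

init: all messages = 𝟙 over 2 values
r1 m[φ0→X7] = [1, 2]
r1 m[φ0→X9] = [1, 2]
r1 m[φ1→X9] = [4, 5]
r1 m[φ1→X6] = [4, 8]
r1 m[φ2→X5] = [0, 0]
r1 m[φ2→X12] = [0, 0]
r1 m[φ2→X6] = [0, 3]
r1 m[φ3→X7] = [4, 0]
r1 m[φ3→X2] = [4, 0]
r1 m[φ4→X2] = [5, 4]
r1 m[φ4→X14] = [4, 6]
r1 m[φ5→X1] = [0, 0]
r1 m[φ5→X6] = [5, 0]
r1 m[φ6→X12] = [9, 0]
r1 m[X7→φ0] = [0, 0]
r1 m[X7→φ3] = [0, 0]
r1 m[X5→φ2] = [0, 0]
r1 m[X2→φ3] = [0, 0]
r1 m[X2→φ4] = [0, 0]
r1 m[X1→φ5] = [0, 0]
r1 m[X14→φ4] = [0, 0]
r1 m[X9→φ0] = [0, 0]
r1 m[X9→φ1] = [0, 0]
r1 m[X12→φ2] = [0, 0]
r1 m[X12→φ6] = [0, 0]
r1 m[X6→φ1] = [0, 0]
r1 m[X6→φ2] = [0, 0]
r1 m[X6→φ5] = [0, 0]
r2 m[φ0→X7] = [1, 2]
r2 m[φ0→X9] = [1, 2]
r2 m[φ1→X9] = [4, 5]
r2 m[φ1→X6] = [4, 8]
r2 m[φ2→X5] = [0, 0]
r2 m[φ2→X12] = [0, 0]
r2 m[φ2→X6] = [0, 3]
r2 m[φ3→X7] = [4, 0]
r2 m[φ3→X2] = [4, 0]
r2 m[φ4→X2] = [5, 4]
r2 m[φ4→X14] = [4, 6]
r2 m[φ5→X1] = [0, 0]
r2 m[φ5→X6] = [5, 0]
r2 m[φ6→X12] = [9, 0]
r2 m[X7→φ0] = [4, 0]
r2 m[X7→φ3] = [1, 2]
r2 m[X5→φ2] = [0, 0]
r2 m[X2→φ3] = [5, 4]
r2 m[X2→φ4] = [4, 0]
r2 m[X1→φ5] = [0, 0]
r2 m[X14→φ4] = [0, 0]
r2 m[X9→φ0] = [4, 5]
r2 m[X9→φ1] = [1, 2]
r2 m[X12→φ2] = [9, 0]
r2 m[X12→φ6] = [0, 0]
r2 m[X6→φ1] = [5, 3]
r2 m[X6→φ2] = [9, 8]
r2 m[X6→φ5] = [4, 11]
r3 m[φ0→X7] = [5, 6]
r3 m[φ0→X9] = [2, 2]
r3 m[φ1→X9] = [9, 10]
r3 m[φ1→X6] = [5, 9]
r3 m[φ2→X5] = [11, 9]
r3 m[φ2→X12] = [9, 9]
r3 m[φ2→X6] = [0, 3]
r3 m[φ3→X7] = [9, 4]
r3 m[φ3→X2] = [5, 2]
r3 m[φ4→X2] = [5, 4]
r3 m[φ4→X14] = [4, 6]
r3 m[φ5→X1] = [9, 11]
r3 m[φ5→X6] = [5, 0]
r3 m[φ6→X12] = [9, 0]
r3 m[X7→φ0] = [4, 0]
r3 m[X7→φ3] = [1, 2]
r3 m[X5→φ2] = [0, 0]
r3 m[X2→φ3] = [5, 4]
r3 m[X2→φ4] = [4, 0]
r3 m[X1→φ5] = [0, 0]
r3 m[X14→φ4] = [0, 0]
r3 m[X9→φ0] = [4, 5]
r3 m[X9→φ1] = [1, 2]
r3 m[X12→φ2] = [9, 0]
r3 m[X12→φ6] = [0, 0]
r3 m[X6→φ1] = [5, 3]
r3 m[X6→φ2] = [9, 8]
r3 m[X6→φ5] = [4, 11]
r4 m[φ0→X7] = [5, 6]
r4 m[φ0→X9] = [2, 2]
r4 m[φ1→X9] = [9, 10]
r4 m[φ1→X6] = [5, 9]
r4 m[φ2→X5] = [11, 9]
r4 m[φ2→X12] = [9, 9]
r4 m[φ2→X6] = [0, 3]
r4 m[φ3→X7] = [9, 4]
r4 m[φ3→X2] = [5, 2]
r4 m[φ4→X2] = [5, 4]
r4 m[φ4→X14] = [4, 6]
r4 m[φ5→X1] = [9, 11]
r4 m[φ5→X6] = [5, 0]
r4 m[φ6→X12] = [9, 0]
r4 m[X7→φ0] = [9, 4]
r4 m[X7→φ3] = [5, 6]
r4 m[X5→φ2] = [0, 0]
r4 m[X2→φ3] = [5, 4]
r4 m[X2→φ4] = [5, 2]
r4 m[X1→φ5] = [0, 0]
r4 m[X14→φ4] = [0, 0]
r4 m[X9→φ0] = [9, 10]
r4 m[X9→φ1] = [2, 2]
r4 m[X12→φ2] = [9, 0]
r4 m[X12→φ6] = [9, 9]
r4 m[X6→φ1] = [5, 3]
r4 m[X6→φ2] = [10, 9]
r4 m[X6→φ5] = [5, 12]
r5 m[φ0→X7] = [10, 11]
r5 m[φ0→X9] = [6, 6]
r5 m[φ1→X9] = [9, 10]
r5 m[φ1→X6] = [6, 10]
r5 m[φ2→X5] = [12, 10]
r5 m[φ2→X12] = [10, 10]
r5 m[φ2→X6] = [0, 3]
r5 m[φ3→X7] = [9, 4]
r5 m[φ3→X2] = [9, 6]
r5 m[φ4→X2] = [5, 4]
r5 m[φ4→X14] = [6, 8]
r5 m[φ5→X1] = [10, 12]
r5 m[φ5→X6] = [5, 0]
r5 m[φ6→X12] = [9, 0]
r5 m[X7→φ0] = [9, 4]
r5 m[X7→φ3] = [5, 6]
r5 m[X5→φ2] = [0, 0]
r5 m[X2→φ3] = [5, 4]
r5 m[X2→φ4] = [5, 2]
r5 m[X1→φ5] = [0, 0]
r5 m[X14→φ4] = [0, 0]
r5 m[X9→φ0] = [9, 10]
r5 m[X9→φ1] = [2, 2]
r5 m[X12→φ2] = [9, 0]
r5 m[X12→φ6] = [9, 9]
r5 m[X6→φ1] = [5, 3]
r5 m[X6→φ2] = [10, 9]
r5 m[X6→φ5] = [5, 12]
r6 m[φ0→X7] = [10, 11]
r6 m[φ0→X9] = [6, 6]
r6 m[φ1→X9] = [9, 10]
r6 m[φ1→X6] = [6, 10]
r6 m[φ2→X5] = [12, 10]
r6 m[φ2→X12] = [10, 10]
r6 m[φ2→X6] = [0, 3]
r6 m[φ3→X7] = [9, 4]
r6 m[φ3→X2] = [9, 6]
r6 m[φ4→X2] = [5, 4]
r6 m[φ4→X14] = [6, 8]
r6 m[φ5→X1] = [10, 12]
r6 m[φ5→X6] = [5, 0]
r6 m[φ6→X12] = [9, 0]
r6 m[X7→φ0] = [9, 4]
r6 m[X7→φ3] = [10, 11]
r6 m[X5→φ2] = [0, 0]
r6 m[X2→φ3] = [5, 4]
r6 m[X2→φ4] = [9, 6]
r6 m[X1→φ5] = [0, 0]
r6 m[X14→φ4] = [0, 0]
r6 m[X9→φ0] = [9, 10]
r6 m[X9→φ1] = [6, 6]
r6 m[X12→φ2] = [9, 0]
r6 m[X12→φ6] = [10, 10]
r6 m[X6→φ1] = [5, 3]
r6 m[X6→φ2] = [11, 10]
r6 m[X6→φ5] = [6, 13]
r7 m[φ0→X7] = [10, 11]
r7 m[φ0→X9] = [6, 6]
r7 m[φ1→X9] = [9, 10]
r7 m[φ1→X6] = [10, 14]
r7 m[φ2→X5] = [13, 11]
r7 m[φ2→X12] = [11, 11]
r7 m[φ2→X6] = [0, 3]
r7 m[φ3→X7] = [9, 4]
r7 m[φ3→X2] = [14, 11]
r7 m[φ4→X2] = [5, 4]
r7 m[φ4→X14] = [10, 12]
r7 m[φ5→X1] = [11, 13]
r7 m[φ5→X6] = [5, 0]
r7 m[φ6→X12] = [9, 0]
r7 m[X7→φ0] = [9, 4]
r7 m[X7→φ3] = [10, 11]
r7 m[X5→φ2] = [0, 0]
r7 m[X2→φ3] = [5, 4]
r7 m[X2→φ4] = [9, 6]
r7 m[X1→φ5] = [0, 0]
r7 m[X14→φ4] = [0, 0]
r7 m[X9→φ0] = [9, 10]
r7 m[X9→φ1] = [6, 6]
r7 m[X12→φ2] = [9, 0]
r7 m[X12→φ6] = [10, 10]
r7 m[X6→φ1] = [5, 3]
r7 m[X6→φ2] = [11, 10]
r7 m[X6→φ5] = [6, 13]
r8 m[φ0→X7] = [10, 11]
r8 m[φ0→X9] = [6, 6]
r8 m[φ1→X9] = [9, 10]
r8 m[φ1→X6] = [10, 14]
r8 m[φ2→X5] = [13, 11]
r8 m[φ2→X12] = [11, 11]
r8 m[φ2→X6] = [0, 3]
r8 m[φ3→X7] = [9, 4]
r8 m[φ3→X2] = [14, 11]
r8 m[φ4→X2] = [5, 4]
r8 m[φ4→X14] = [10, 12]
r8 m[φ5→X1] = [11, 13]
r8 m[φ5→X6] = [5, 0]
r8 m[φ6→X12] = [9, 0]
r8 m[X7→φ0] = [9, 4]
r8 m[X7→φ3] = [10, 11]
r8 m[X5→φ2] = [0, 0]
r8 m[X2→φ3] = [5, 4]
r8 m[X2→φ4] = [14, 11]
r8 m[X1→φ5] = [0, 0]
r8 m[X14→φ4] = [0, 0]
r8 m[X9→φ0] = [9, 10]
r8 m[X9→φ1] = [6, 6]
r8 m[X12→φ2] = [9, 0]
r8 m[X12→φ6] = [11, 11]
r8 m[X6→φ1] = [5, 3]
r8 m[X6→φ2] = [15, 14]
r8 m[X6→φ5] = [10, 17]
r9 m[φ0→X7] = [10, 11]
r9 m[φ0→X9] = [6, 6]
r9 m[φ1→X9] = [9, 10]
r9 m[φ1→X6] = [10, 14]
r9 m[φ2→X5] = [17, 15]
r9 m[φ2→X12] = [15, 15]
r9 m[φ2→X6] = [0, 3]
r9 m[φ3→X7] = [9, 4]
r9 m[φ3→X2] = [14, 11]
r9 m[φ4→X2] = [5, 4]
r9 m[φ4→X14] = [15, 17]
r9 m[φ5→X1] = [15, 17]
r9 m[φ5→X6] = [5, 0]
r9 m[φ6→X12] = [9, 0]
r9 m[X7→φ0] = [9, 4]
r9 m[X7→φ3] = [10, 11]
r9 m[X5→φ2] = [0, 0]
r9 m[X2→φ3] = [5, 4]
r9 m[X2→φ4] = [14, 11]
r9 m[X1→φ5] = [0, 0]
r9 m[X14→φ4] = [0, 0]
r9 m[X9→φ0] = [9, 10]
r9 m[X9→φ1] = [6, 6]
r9 m[X12→φ2] = [9, 0]
r9 m[X12→φ6] = [11, 11]
r9 m[X6→φ1] = [5, 3]
r9 m[X6→φ2] = [15, 14]
r9 m[X6→φ5] = [10, 17]
r10 m[φ0→X7] = [10, 11]
r10 m[φ0→X9] = [6, 6]
r10 m[φ1→X9] = [9, 10]
r10 m[φ1→X6] = [10, 14]
r10 m[φ2→X5] = [17, 15]
r10 m[φ2→X12] = [15, 15]
r10 m[φ2→X6] = [0, 3]
r10 m[φ3→X7] = [9, 4]
r10 m[φ3→X2] = [14, 11]
r10 m[φ4→X2] = [5, 4]
r10 m[φ4→X14] = [15, 17]
r10 m[φ5→X1] = [15, 17]
r10 m[φ5→X6] = [5, 0]
r10 m[φ6→X12] = [9, 0]
r10 m[X7→φ0] = [9, 4]
r10 m[X7→φ3] = [10, 11]
r10 m[X5→φ2] = [0, 0]
r10 m[X2→φ3] = [5, 4]
r10 m[X2→φ4] = [14, 11]
r10 m[X1→φ5] = [0, 0]
r10 m[X14→φ4] = [0, 0]
r10 m[X9→φ0] = [9, 10]
r10 m[X9→φ1] = [6, 6]
r10 m[X12→φ2] = [9, 0]
r10 m[X12→φ6] = [15, 15]
r10 m[X6→φ1] = [5, 3]
r10 m[X6→φ2] = [15, 14]
r10 m[X6→φ5] = [10, 17]
r11 m[φ0→X7] = [10, 11]
r11 m[φ0→X9] = [6, 6]
r11 m[φ1→X9] = [9, 10]
r11 m[φ1→X6] = [10, 14]
r11 m[φ2→X5] = [17, 15]
r11 m[φ2→X12] = [15, 15]
r11 m[φ2→X6] = [0, 3]
r11 m[φ3→X7] = [9, 4]
r11 m[φ3→X2] = [14, 11]
r11 m[φ4→X2] = [5, 4]
r11 m[φ4→X14] = [15, 17]
r11 m[φ5→X1] = [15, 17]
r11 m[φ5→X6] = [5, 0]
r11 m[φ6→X12] = [9, 0]
r11 m[X7→φ0] = [9, 4]
r11 m[X7→φ3] = [10, 11]
r11 m[X5→φ2] = [0, 0]
r11 m[X2→φ3] = [5, 4]
r11 m[X2→φ4] = [14, 11]
r11 m[X1→φ5] = [0, 0]
r11 m[X14→φ4] = [0, 0]
r11 m[X9→φ0] = [9, 10]
r11 m[X9→φ1] = [6, 6]
r11 m[X12→φ2] = [9, 0]
r11 m[X12→φ6] = [15, 15]
r11 m[X6→φ1] = [5, 3]
r11 m[X6→φ2] = [15, 14]
r11 m[X6→φ5] = [10, 17]
fixed point reached at round 11
traceback from X7: (X7=1, X5=1, X2=1, X1=0, X14=0, X9=0, X12=1, X6=0), score=15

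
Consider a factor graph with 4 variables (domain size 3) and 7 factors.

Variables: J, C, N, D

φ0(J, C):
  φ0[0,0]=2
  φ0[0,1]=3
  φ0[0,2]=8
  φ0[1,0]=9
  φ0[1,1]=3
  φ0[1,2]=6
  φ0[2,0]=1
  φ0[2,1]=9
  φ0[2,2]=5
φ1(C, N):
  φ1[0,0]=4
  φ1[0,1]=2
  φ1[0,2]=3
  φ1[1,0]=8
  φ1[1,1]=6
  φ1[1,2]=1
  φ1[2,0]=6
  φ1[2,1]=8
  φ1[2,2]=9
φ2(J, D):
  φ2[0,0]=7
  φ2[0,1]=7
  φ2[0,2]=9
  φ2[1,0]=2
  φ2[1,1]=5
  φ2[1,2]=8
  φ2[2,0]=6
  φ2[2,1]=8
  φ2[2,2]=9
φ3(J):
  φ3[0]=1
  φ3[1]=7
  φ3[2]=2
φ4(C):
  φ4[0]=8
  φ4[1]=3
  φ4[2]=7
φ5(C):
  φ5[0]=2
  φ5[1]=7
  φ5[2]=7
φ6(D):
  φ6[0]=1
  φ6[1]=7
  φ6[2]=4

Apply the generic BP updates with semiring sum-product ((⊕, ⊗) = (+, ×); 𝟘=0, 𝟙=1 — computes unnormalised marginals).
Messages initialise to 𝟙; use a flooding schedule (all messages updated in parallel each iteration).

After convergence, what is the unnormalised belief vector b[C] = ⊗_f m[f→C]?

init: all messages = 𝟙 over 3 values
r1 m[φ0→J] = [13, 18, 15]
r1 m[φ0→C] = [12, 15, 19]
r1 m[φ1→C] = [9, 15, 23]
r1 m[φ1→N] = [18, 16, 13]
r1 m[φ2→J] = [23, 15, 23]
r1 m[φ2→D] = [15, 20, 26]
r1 m[φ3→J] = [1, 7, 2]
r1 m[φ4→C] = [8, 3, 7]
r1 m[φ5→C] = [2, 7, 7]
r1 m[φ6→D] = [1, 7, 4]
r1 m[J→φ0] = [1, 1, 1]
r1 m[J→φ2] = [1, 1, 1]
r1 m[J→φ3] = [1, 1, 1]
r1 m[C→φ0] = [1, 1, 1]
r1 m[C→φ1] = [1, 1, 1]
r1 m[C→φ4] = [1, 1, 1]
r1 m[C→φ5] = [1, 1, 1]
r1 m[N→φ1] = [1, 1, 1]
r1 m[D→φ2] = [1, 1, 1]
r1 m[D→φ6] = [1, 1, 1]
r2 m[φ0→J] = [13, 18, 15]
r2 m[φ0→C] = [12, 15, 19]
r2 m[φ1→C] = [9, 15, 23]
r2 m[φ1→N] = [18, 16, 13]
r2 m[φ2→J] = [23, 15, 23]
r2 m[φ2→D] = [15, 20, 26]
r2 m[φ3→J] = [1, 7, 2]
r2 m[φ4→C] = [8, 3, 7]
r2 m[φ5→C] = [2, 7, 7]
r2 m[φ6→D] = [1, 7, 4]
r2 m[J→φ0] = [23, 105, 46]
r2 m[J→φ2] = [13, 126, 30]
r2 m[J→φ3] = [299, 270, 345]
r2 m[C→φ0] = [144, 315, 1127]
r2 m[C→φ1] = [192, 315, 931]
r2 m[C→φ4] = [216, 1575, 3059]
r2 m[C→φ5] = [864, 675, 3059]
r2 m[N→φ1] = [1, 1, 1]
r2 m[D→φ2] = [1, 7, 4]
r2 m[D→φ6] = [15, 20, 26]
r3 m[φ0→J] = [10249, 9003, 8614]
r3 m[φ0→C] = [1037, 798, 1044]
r3 m[φ1→C] = [9, 15, 23]
r3 m[φ1→N] = [8874, 9722, 9270]
r3 m[φ2→J] = [92, 69, 98]
r3 m[φ2→D] = [523, 961, 1395]
r3 m[φ3→J] = [1, 7, 2]
r3 m[φ4→C] = [8, 3, 7]
r3 m[φ5→C] = [2, 7, 7]
r3 m[φ6→D] = [1, 7, 4]
r3 m[J→φ0] = [23, 105, 46]
r3 m[J→φ2] = [13, 126, 30]
r3 m[J→φ3] = [299, 270, 345]
r3 m[C→φ0] = [144, 315, 1127]
r3 m[C→φ1] = [192, 315, 931]
r3 m[C→φ4] = [216, 1575, 3059]
r3 m[C→φ5] = [864, 675, 3059]
r3 m[N→φ1] = [1, 1, 1]
r3 m[D→φ2] = [1, 7, 4]
r3 m[D→φ6] = [15, 20, 26]
r4 m[φ0→J] = [10249, 9003, 8614]
r4 m[φ0→C] = [1037, 798, 1044]
r4 m[φ1→C] = [9, 15, 23]
r4 m[φ1→N] = [8874, 9722, 9270]
r4 m[φ2→J] = [92, 69, 98]
r4 m[φ2→D] = [523, 961, 1395]
r4 m[φ3→J] = [1, 7, 2]
r4 m[φ4→C] = [8, 3, 7]
r4 m[φ5→C] = [2, 7, 7]
r4 m[φ6→D] = [1, 7, 4]
r4 m[J→φ0] = [92, 483, 196]
r4 m[J→φ2] = [10249, 63021, 17228]
r4 m[J→φ3] = [942908, 621207, 844172]
r4 m[C→φ0] = [144, 315, 1127]
r4 m[C→φ1] = [16592, 16758, 51156]
r4 m[C→φ4] = [18666, 83790, 168084]
r4 m[C→φ5] = [74664, 35910, 168084]
r4 m[N→φ1] = [1, 1, 1]
r4 m[D→φ2] = [1, 7, 4]
r4 m[D→φ6] = [523, 961, 1395]
r5 m[φ0→J] = [10249, 9003, 8614]
r5 m[φ0→C] = [4727, 3489, 4614]
r5 m[φ1→C] = [9, 15, 23]
r5 m[φ1→N] = [507368, 542980, 526938]
r5 m[φ2→J] = [92, 69, 98]
r5 m[φ2→D] = [301153, 524672, 751461]
r5 m[φ3→J] = [1, 7, 2]
r5 m[φ4→C] = [8, 3, 7]
r5 m[φ5→C] = [2, 7, 7]
r5 m[φ6→D] = [1, 7, 4]
r5 m[J→φ0] = [92, 483, 196]
r5 m[J→φ2] = [10249, 63021, 17228]
r5 m[J→φ3] = [942908, 621207, 844172]
r5 m[C→φ0] = [144, 315, 1127]
r5 m[C→φ1] = [16592, 16758, 51156]
r5 m[C→φ4] = [18666, 83790, 168084]
r5 m[C→φ5] = [74664, 35910, 168084]
r5 m[N→φ1] = [1, 1, 1]
r5 m[D→φ2] = [1, 7, 4]
r5 m[D→φ6] = [523, 961, 1395]
r6 m[φ0→J] = [10249, 9003, 8614]
r6 m[φ0→C] = [4727, 3489, 4614]
r6 m[φ1→C] = [9, 15, 23]
r6 m[φ1→N] = [507368, 542980, 526938]
r6 m[φ2→J] = [92, 69, 98]
r6 m[φ2→D] = [301153, 524672, 751461]
r6 m[φ3→J] = [1, 7, 2]
r6 m[φ4→C] = [8, 3, 7]
r6 m[φ5→C] = [2, 7, 7]
r6 m[φ6→D] = [1, 7, 4]
r6 m[J→φ0] = [92, 483, 196]
r6 m[J→φ2] = [10249, 63021, 17228]
r6 m[J→φ3] = [942908, 621207, 844172]
r6 m[C→φ0] = [144, 315, 1127]
r6 m[C→φ1] = [75632, 73269, 226086]
r6 m[C→φ4] = [85086, 366345, 742854]
r6 m[C→φ5] = [340344, 157005, 742854]
r6 m[N→φ1] = [1, 1, 1]
r6 m[D→φ2] = [1, 7, 4]
r6 m[D→φ6] = [301153, 524672, 751461]
r7 m[φ0→J] = [10249, 9003, 8614]
r7 m[φ0→C] = [4727, 3489, 4614]
r7 m[φ1→C] = [9, 15, 23]
r7 m[φ1→N] = [2245196, 2399566, 2334939]
r7 m[φ2→J] = [92, 69, 98]
r7 m[φ2→D] = [301153, 524672, 751461]
r7 m[φ3→J] = [1, 7, 2]
r7 m[φ4→C] = [8, 3, 7]
r7 m[φ5→C] = [2, 7, 7]
r7 m[φ6→D] = [1, 7, 4]
r7 m[J→φ0] = [92, 483, 196]
r7 m[J→φ2] = [10249, 63021, 17228]
r7 m[J→φ3] = [942908, 621207, 844172]
r7 m[C→φ0] = [144, 315, 1127]
r7 m[C→φ1] = [75632, 73269, 226086]
r7 m[C→φ4] = [85086, 366345, 742854]
r7 m[C→φ5] = [340344, 157005, 742854]
r7 m[N→φ1] = [1, 1, 1]
r7 m[D→φ2] = [1, 7, 4]
r7 m[D→φ6] = [301153, 524672, 751461]
r8 m[φ0→J] = [10249, 9003, 8614]
r8 m[φ0→C] = [4727, 3489, 4614]
r8 m[φ1→C] = [9, 15, 23]
r8 m[φ1→N] = [2245196, 2399566, 2334939]
r8 m[φ2→J] = [92, 69, 98]
r8 m[φ2→D] = [301153, 524672, 751461]
r8 m[φ3→J] = [1, 7, 2]
r8 m[φ4→C] = [8, 3, 7]
r8 m[φ5→C] = [2, 7, 7]
r8 m[φ6→D] = [1, 7, 4]
r8 m[J→φ0] = [92, 483, 196]
r8 m[J→φ2] = [10249, 63021, 17228]
r8 m[J→φ3] = [942908, 621207, 844172]
r8 m[C→φ0] = [144, 315, 1127]
r8 m[C→φ1] = [75632, 73269, 226086]
r8 m[C→φ4] = [85086, 366345, 742854]
r8 m[C→φ5] = [340344, 157005, 742854]
r8 m[N→φ1] = [1, 1, 1]
r8 m[D→φ2] = [1, 7, 4]
r8 m[D→φ6] = [301153, 524672, 751461]
fixed point reached at round 8
b[C] = ⊗ incoming = [680688, 1099035, 5199978]

b[C] = [680688, 1099035, 5199978]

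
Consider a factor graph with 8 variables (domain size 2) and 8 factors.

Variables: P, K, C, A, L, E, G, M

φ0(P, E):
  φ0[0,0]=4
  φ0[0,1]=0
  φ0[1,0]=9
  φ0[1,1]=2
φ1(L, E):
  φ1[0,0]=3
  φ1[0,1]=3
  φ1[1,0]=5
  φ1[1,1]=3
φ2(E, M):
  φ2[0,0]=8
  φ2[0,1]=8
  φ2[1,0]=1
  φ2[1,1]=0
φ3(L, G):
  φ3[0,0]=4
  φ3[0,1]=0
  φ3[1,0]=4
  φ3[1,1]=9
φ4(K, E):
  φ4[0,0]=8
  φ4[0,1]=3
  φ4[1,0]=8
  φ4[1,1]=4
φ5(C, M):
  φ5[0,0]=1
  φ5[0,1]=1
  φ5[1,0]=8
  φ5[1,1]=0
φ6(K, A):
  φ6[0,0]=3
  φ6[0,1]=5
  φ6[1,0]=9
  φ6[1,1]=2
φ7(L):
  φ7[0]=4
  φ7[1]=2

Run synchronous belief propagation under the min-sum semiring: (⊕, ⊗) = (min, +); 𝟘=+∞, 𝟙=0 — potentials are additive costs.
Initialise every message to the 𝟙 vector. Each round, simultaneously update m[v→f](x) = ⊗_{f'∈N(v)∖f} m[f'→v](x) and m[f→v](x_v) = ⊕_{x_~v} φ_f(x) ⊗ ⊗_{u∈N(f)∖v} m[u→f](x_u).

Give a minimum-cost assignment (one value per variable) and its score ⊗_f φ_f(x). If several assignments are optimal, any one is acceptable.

init: all messages = 𝟙 over 2 values
r1 m[φ0→P] = [0, 2]
r1 m[φ0→E] = [4, 0]
r1 m[φ1→L] = [3, 3]
r1 m[φ1→E] = [3, 3]
r1 m[φ2→E] = [8, 0]
r1 m[φ2→M] = [1, 0]
r1 m[φ3→L] = [0, 4]
r1 m[φ3→G] = [4, 0]
r1 m[φ4→K] = [3, 4]
r1 m[φ4→E] = [8, 3]
r1 m[φ5→C] = [1, 0]
r1 m[φ5→M] = [1, 0]
r1 m[φ6→K] = [3, 2]
r1 m[φ6→A] = [3, 2]
r1 m[φ7→L] = [4, 2]
r1 m[P→φ0] = [0, 0]
r1 m[K→φ4] = [0, 0]
r1 m[K→φ6] = [0, 0]
r1 m[C→φ5] = [0, 0]
r1 m[A→φ6] = [0, 0]
r1 m[L→φ1] = [0, 0]
r1 m[L→φ3] = [0, 0]
r1 m[L→φ7] = [0, 0]
r1 m[E→φ0] = [0, 0]
r1 m[E→φ1] = [0, 0]
r1 m[E→φ2] = [0, 0]
r1 m[E→φ4] = [0, 0]
r1 m[G→φ3] = [0, 0]
r1 m[M→φ2] = [0, 0]
r1 m[M→φ5] = [0, 0]
r2 m[φ0→P] = [0, 2]
r2 m[φ0→E] = [4, 0]
r2 m[φ1→L] = [3, 3]
r2 m[φ1→E] = [3, 3]
r2 m[φ2→E] = [8, 0]
r2 m[φ2→M] = [1, 0]
r2 m[φ3→L] = [0, 4]
r2 m[φ3→G] = [4, 0]
r2 m[φ4→K] = [3, 4]
r2 m[φ4→E] = [8, 3]
r2 m[φ5→C] = [1, 0]
r2 m[φ5→M] = [1, 0]
r2 m[φ6→K] = [3, 2]
r2 m[φ6→A] = [3, 2]
r2 m[φ7→L] = [4, 2]
r2 m[P→φ0] = [0, 0]
r2 m[K→φ4] = [3, 2]
r2 m[K→φ6] = [3, 4]
r2 m[C→φ5] = [0, 0]
r2 m[A→φ6] = [0, 0]
r2 m[L→φ1] = [4, 6]
r2 m[L→φ3] = [7, 5]
r2 m[L→φ7] = [3, 7]
r2 m[E→φ0] = [19, 6]
r2 m[E→φ1] = [20, 3]
r2 m[E→φ2] = [15, 6]
r2 m[E→φ4] = [15, 3]
r2 m[G→φ3] = [0, 0]
r2 m[M→φ2] = [1, 0]
r2 m[M→φ5] = [1, 0]
r3 m[φ0→P] = [6, 8]
r3 m[φ0→E] = [4, 0]
r3 m[φ1→L] = [6, 6]
r3 m[φ1→E] = [7, 7]
r3 m[φ2→E] = [8, 0]
r3 m[φ2→M] = [7, 6]
r3 m[φ3→L] = [0, 4]
r3 m[φ3→G] = [9, 7]
r3 m[φ4→K] = [6, 7]
r3 m[φ4→E] = [10, 6]
r3 m[φ5→C] = [1, 0]
r3 m[φ5→M] = [1, 0]
r3 m[φ6→K] = [3, 2]
r3 m[φ6→A] = [6, 6]
r3 m[φ7→L] = [4, 2]
r3 m[P→φ0] = [0, 0]
r3 m[K→φ4] = [3, 2]
r3 m[K→φ6] = [3, 4]
r3 m[C→φ5] = [0, 0]
r3 m[A→φ6] = [0, 0]
r3 m[L→φ1] = [4, 6]
r3 m[L→φ3] = [7, 5]
r3 m[L→φ7] = [3, 7]
r3 m[E→φ0] = [19, 6]
r3 m[E→φ1] = [20, 3]
r3 m[E→φ2] = [15, 6]
r3 m[E→φ4] = [15, 3]
r3 m[G→φ3] = [0, 0]
r3 m[M→φ2] = [1, 0]
r3 m[M→φ5] = [1, 0]
r4 m[φ0→P] = [6, 8]
r4 m[φ0→E] = [4, 0]
r4 m[φ1→L] = [6, 6]
r4 m[φ1→E] = [7, 7]
r4 m[φ2→E] = [8, 0]
r4 m[φ2→M] = [7, 6]
r4 m[φ3→L] = [0, 4]
r4 m[φ3→G] = [9, 7]
r4 m[φ4→K] = [6, 7]
r4 m[φ4→E] = [10, 6]
r4 m[φ5→C] = [1, 0]
r4 m[φ5→M] = [1, 0]
r4 m[φ6→K] = [3, 2]
r4 m[φ6→A] = [6, 6]
r4 m[φ7→L] = [4, 2]
r4 m[P→φ0] = [0, 0]
r4 m[K→φ4] = [3, 2]
r4 m[K→φ6] = [6, 7]
r4 m[C→φ5] = [0, 0]
r4 m[A→φ6] = [0, 0]
r4 m[L→φ1] = [4, 6]
r4 m[L→φ3] = [10, 8]
r4 m[L→φ7] = [6, 10]
r4 m[E→φ0] = [25, 13]
r4 m[E→φ1] = [22, 6]
r4 m[E→φ2] = [21, 13]
r4 m[E→φ4] = [19, 7]
r4 m[G→φ3] = [0, 0]
r4 m[M→φ2] = [1, 0]
r4 m[M→φ5] = [7, 6]
r5 m[φ0→P] = [13, 15]
r5 m[φ0→E] = [4, 0]
r5 m[φ1→L] = [9, 9]
r5 m[φ1→E] = [7, 7]
r5 m[φ2→E] = [8, 0]
r5 m[φ2→M] = [14, 13]
r5 m[φ3→L] = [0, 4]
r5 m[φ3→G] = [12, 10]
r5 m[φ4→K] = [10, 11]
r5 m[φ4→E] = [10, 6]
r5 m[φ5→C] = [7, 6]
r5 m[φ5→M] = [1, 0]
r5 m[φ6→K] = [3, 2]
r5 m[φ6→A] = [9, 9]
r5 m[φ7→L] = [4, 2]
r5 m[P→φ0] = [0, 0]
r5 m[K→φ4] = [3, 2]
r5 m[K→φ6] = [6, 7]
r5 m[C→φ5] = [0, 0]
r5 m[A→φ6] = [0, 0]
r5 m[L→φ1] = [4, 6]
r5 m[L→φ3] = [10, 8]
r5 m[L→φ7] = [6, 10]
r5 m[E→φ0] = [25, 13]
r5 m[E→φ1] = [22, 6]
r5 m[E→φ2] = [21, 13]
r5 m[E→φ4] = [19, 7]
r5 m[G→φ3] = [0, 0]
r5 m[M→φ2] = [1, 0]
r5 m[M→φ5] = [7, 6]
r6 m[φ0→P] = [13, 15]
r6 m[φ0→E] = [4, 0]
r6 m[φ1→L] = [9, 9]
r6 m[φ1→E] = [7, 7]
r6 m[φ2→E] = [8, 0]
r6 m[φ2→M] = [14, 13]
r6 m[φ3→L] = [0, 4]
r6 m[φ3→G] = [12, 10]
r6 m[φ4→K] = [10, 11]
r6 m[φ4→E] = [10, 6]
r6 m[φ5→C] = [7, 6]
r6 m[φ5→M] = [1, 0]
r6 m[φ6→K] = [3, 2]
r6 m[φ6→A] = [9, 9]
r6 m[φ7→L] = [4, 2]
r6 m[P→φ0] = [0, 0]
r6 m[K→φ4] = [3, 2]
r6 m[K→φ6] = [10, 11]
r6 m[C→φ5] = [0, 0]
r6 m[A→φ6] = [0, 0]
r6 m[L→φ1] = [4, 6]
r6 m[L→φ3] = [13, 11]
r6 m[L→φ7] = [9, 13]
r6 m[E→φ0] = [25, 13]
r6 m[E→φ1] = [22, 6]
r6 m[E→φ2] = [21, 13]
r6 m[E→φ4] = [19, 7]
r6 m[G→φ3] = [0, 0]
r6 m[M→φ2] = [1, 0]
r6 m[M→φ5] = [14, 13]
r7 m[φ0→P] = [13, 15]
r7 m[φ0→E] = [4, 0]
r7 m[φ1→L] = [9, 9]
r7 m[φ1→E] = [7, 7]
r7 m[φ2→E] = [8, 0]
r7 m[φ2→M] = [14, 13]
r7 m[φ3→L] = [0, 4]
r7 m[φ3→G] = [15, 13]
r7 m[φ4→K] = [10, 11]
r7 m[φ4→E] = [10, 6]
r7 m[φ5→C] = [14, 13]
r7 m[φ5→M] = [1, 0]
r7 m[φ6→K] = [3, 2]
r7 m[φ6→A] = [13, 13]
r7 m[φ7→L] = [4, 2]
r7 m[P→φ0] = [0, 0]
r7 m[K→φ4] = [3, 2]
r7 m[K→φ6] = [10, 11]
r7 m[C→φ5] = [0, 0]
r7 m[A→φ6] = [0, 0]
r7 m[L→φ1] = [4, 6]
r7 m[L→φ3] = [13, 11]
r7 m[L→φ7] = [9, 13]
r7 m[E→φ0] = [25, 13]
r7 m[E→φ1] = [22, 6]
r7 m[E→φ2] = [21, 13]
r7 m[E→φ4] = [19, 7]
r7 m[G→φ3] = [0, 0]
r7 m[M→φ2] = [1, 0]
r7 m[M→φ5] = [14, 13]
r8 m[φ0→P] = [13, 15]
r8 m[φ0→E] = [4, 0]
r8 m[φ1→L] = [9, 9]
r8 m[φ1→E] = [7, 7]
r8 m[φ2→E] = [8, 0]
r8 m[φ2→M] = [14, 13]
r8 m[φ3→L] = [0, 4]
r8 m[φ3→G] = [15, 13]
r8 m[φ4→K] = [10, 11]
r8 m[φ4→E] = [10, 6]
r8 m[φ5→C] = [14, 13]
r8 m[φ5→M] = [1, 0]
r8 m[φ6→K] = [3, 2]
r8 m[φ6→A] = [13, 13]
r8 m[φ7→L] = [4, 2]
r8 m[P→φ0] = [0, 0]
r8 m[K→φ4] = [3, 2]
r8 m[K→φ6] = [10, 11]
r8 m[C→φ5] = [0, 0]
r8 m[A→φ6] = [0, 0]
r8 m[L→φ1] = [4, 6]
r8 m[L→φ3] = [13, 11]
r8 m[L→φ7] = [9, 13]
r8 m[E→φ0] = [25, 13]
r8 m[E→φ1] = [22, 6]
r8 m[E→φ2] = [21, 13]
r8 m[E→φ4] = [19, 7]
r8 m[G→φ3] = [0, 0]
r8 m[M→φ2] = [1, 0]
r8 m[M→φ5] = [14, 13]
fixed point reached at round 8
traceback from P: (P=0, K=0, C=1, A=0, L=0, E=1, G=1, M=1), score=13

assignment: (P=0, K=0, C=1, A=0, L=0, E=1, G=1, M=1); score = 13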